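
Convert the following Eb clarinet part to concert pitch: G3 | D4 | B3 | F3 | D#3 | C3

Bb3 F4 D4 Ab3 F#3 Eb3

The Eb clarinet sounds a minor third above written, so transpose each written note up a minor third.
G3 -> Bb3
D4 -> F4
B3 -> D4
F3 -> Ab3
D#3 -> F#3
C3 -> Eb3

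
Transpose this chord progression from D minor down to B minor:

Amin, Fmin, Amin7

D minor down to B minor is a minor third; each chord root moves by that interval while the quality stays the same.
Amin: root A down a minor third → F#, giving F#min.
Fmin: root F down a minor third → D, giving Dmin.
Amin7: root A down a minor third → F#, giving F#min7.

F#min Dmin F#min7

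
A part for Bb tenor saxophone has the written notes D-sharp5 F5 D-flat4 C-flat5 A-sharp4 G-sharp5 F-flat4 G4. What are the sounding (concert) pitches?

C#4 Eb4 Cb3 Bbb3 G#3 F#4 Ebb3 F3

Written C4 on the Bb tenor saxophone sounds as Bb2, a major ninth lower; apply that shift to every note.
D#5 → C#4
F5 → Eb4
Db4 → Cb3
Cb5 → Bbb3
A#4 → G#3
G#5 → F#4
Fb4 → Ebb3
G4 → F3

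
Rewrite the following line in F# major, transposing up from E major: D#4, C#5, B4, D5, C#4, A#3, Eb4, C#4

From E up to F# is a major second; apply that to each pitch.
D#4 to E#4
C#5 to D#5
B4 to C#5
D5 to E5
C#4 to D#4
A#3 to B#3
Eb4 to F4
C#4 to D#4

E#4 D#5 C#5 E5 D#4 B#3 F4 D#4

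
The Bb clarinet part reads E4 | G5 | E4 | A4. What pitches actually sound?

The Bb clarinet sounds a major second below written, so transpose each written note down a major second.
E4 to D4
G5 to F5
E4 to D4
A4 to G4

D4 F5 D4 G4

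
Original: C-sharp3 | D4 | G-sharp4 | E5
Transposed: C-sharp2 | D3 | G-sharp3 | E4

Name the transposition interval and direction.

Take the first pair: C#3 → C#2. C to C spans 8 letter names, so the interval is some kind of octave.
C#2 to C#3 is 12 semitones, which makes it a perfect octave; the second version is lower, so the direction is down.
Checking another pair — E5 → E4 — gives the same interval.

down a perfect octave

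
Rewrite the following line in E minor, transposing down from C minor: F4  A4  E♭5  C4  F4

A3 C#4 G4 E3 A3

C minor to E minor down is a minor sixth, so every note moves down by that interval.
F4 gives A3
A4 gives C#4
Eb5 gives G4
C4 gives E3
F4 gives A3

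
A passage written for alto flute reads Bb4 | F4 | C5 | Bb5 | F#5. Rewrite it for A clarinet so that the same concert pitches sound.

Ab4 Eb4 Bb4 Ab5 E5

First find concert pitch: the alto flute sounds a perfect fourth below written, so Bb4 F4 C5 Bb5 F#5 sounds F4 C4 G4 F5 C#5.
Then write for A clarinet: it sounds a minor third below written, so the part must be a minor third above concert.
F4 → Ab4
C4 → Eb4
G4 → Bb4
F5 → Ab5
C#5 → E5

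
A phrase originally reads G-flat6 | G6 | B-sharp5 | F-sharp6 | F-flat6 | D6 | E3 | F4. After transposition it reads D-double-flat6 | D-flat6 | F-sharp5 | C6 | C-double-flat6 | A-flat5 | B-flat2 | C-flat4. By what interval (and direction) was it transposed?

down an augmented fourth

From Gb6 to Dbb6 is 4 letter names — a fourth of some quality.
Dbb6 to Gb6 is 6 semitones, which makes it an augmented fourth; the second version is lower, so the direction is down.
Checking another pair — F4 → Cb4 — gives the same interval.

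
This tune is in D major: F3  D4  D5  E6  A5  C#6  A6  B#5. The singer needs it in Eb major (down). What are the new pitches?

Gb2 Eb3 Eb4 F5 Bb4 D5 Bb5 C#5

D major to Eb major down is a major seventh, so every note moves down by that interval.
F3 becomes Gb2
D4 becomes Eb3
D5 becomes Eb4
E6 becomes F5
A5 becomes Bb4
C#6 becomes D5
A6 becomes Bb5
B#5 becomes C#5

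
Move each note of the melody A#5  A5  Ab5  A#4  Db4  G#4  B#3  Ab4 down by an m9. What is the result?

G##4 G#4 G4 G##3 C3 F##3 A##2 G3

A#5 → G##4
A5 → G#4
Ab5 → G4
A#4 → G##3
Db4 → C3
G#4 → F##3
B#3 → A##2
Ab4 → G3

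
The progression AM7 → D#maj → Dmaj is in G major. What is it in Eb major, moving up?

G major up to Eb major is a minor sixth; each chord root moves by that interval while the quality stays the same.
AM7: root A up a minor sixth → F, giving FM7.
D#maj: root D# up a minor sixth → B, giving Bmaj.
Dmaj: root D up a minor sixth → Bb, giving Bbmaj.

FM7 Bmaj Bbmaj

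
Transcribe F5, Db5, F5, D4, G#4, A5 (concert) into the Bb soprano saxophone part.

The Bb soprano saxophone sounds a major second below written, so the written part must be a major second above concert — transpose each note up.
F5 gives G5
Db5 gives Eb5
F5 gives G5
D4 gives E4
G#4 gives A#4
A5 gives B5

G5 Eb5 G5 E4 A#4 B5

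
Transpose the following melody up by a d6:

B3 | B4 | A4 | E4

Gb4 Gb5 Fb5 Cb5

B3 to Gb4
B4 to Gb5
A4 to Fb5
E4 to Cb5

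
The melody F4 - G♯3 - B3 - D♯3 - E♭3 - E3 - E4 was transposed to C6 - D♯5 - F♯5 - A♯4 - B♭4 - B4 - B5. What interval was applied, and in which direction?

up a perfect twelfth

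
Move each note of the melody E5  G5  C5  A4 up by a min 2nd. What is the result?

E5 becomes F5
G5 becomes Ab5
C5 becomes Db5
A4 becomes Bb4

F5 Ab5 Db5 Bb4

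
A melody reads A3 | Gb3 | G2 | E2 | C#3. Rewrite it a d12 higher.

A3 up a diminished twelfth is Eb5.
Gb3 up a diminished twelfth is Dbb5.
G2: a twelfth up reaches D, and 18 semitones makes it Db4.
E2 up a diminished twelfth is Bb3.
C#3: a twelfth up reaches G, and 18 semitones makes it G4.

Eb5 Dbb5 Db4 Bb3 G4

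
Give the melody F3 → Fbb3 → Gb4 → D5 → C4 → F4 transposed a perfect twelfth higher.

C5 Cbb5 Db6 A6 G5 C6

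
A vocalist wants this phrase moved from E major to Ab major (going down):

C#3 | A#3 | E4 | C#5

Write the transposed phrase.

F2 D3 Ab3 F4

From E down to Ab is an augmented fifth; apply that to each pitch.
C#3 becomes F2
A#3 becomes D3
E4 becomes Ab3
C#5 becomes F4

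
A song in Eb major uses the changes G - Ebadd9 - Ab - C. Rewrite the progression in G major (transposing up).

B Gadd9 C E

Eb major up to G major is a major third; each chord root moves by that interval while the quality stays the same.
G: root G up a major third → B, giving B.
Ebadd9: root Eb up a major third → G, giving Gadd9.
Ab: root Ab up a major third → C, giving C.
C: root C up a major third → E, giving E.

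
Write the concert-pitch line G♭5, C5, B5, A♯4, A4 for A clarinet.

Written C4 sounds as A3 on the A clarinet, so concert pitches are written a minor third up.
Gb5 becomes Bbb5
C5 becomes Eb5
B5 becomes D6
A#4 becomes C#5
A4 becomes C5

Bbb5 Eb5 D6 C#5 C5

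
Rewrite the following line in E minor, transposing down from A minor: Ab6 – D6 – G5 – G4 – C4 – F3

Eb6 A5 D5 D4 G3 C3

From A down to E is a perfect fourth; apply that to each pitch.
Ab6 -> Eb6
D6 -> A5
G5 -> D5
G4 -> D4
C4 -> G3
F3 -> C3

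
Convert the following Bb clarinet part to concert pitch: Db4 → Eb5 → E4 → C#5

The Bb clarinet sounds a major second below written, so transpose each written note down a major second.
Db4 to Cb4
Eb5 to Db5
E4 to D4
C#5 to B4

Cb4 Db5 D4 B4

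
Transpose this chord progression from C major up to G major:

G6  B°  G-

C major up to G major is a perfect fifth; each chord root moves by that interval while the quality stays the same.
G6: root G up a perfect fifth → D, giving D6.
B°: root B up a perfect fifth → F#, giving F#°.
G-: root G up a perfect fifth → D, giving D-.

D6 F#° D-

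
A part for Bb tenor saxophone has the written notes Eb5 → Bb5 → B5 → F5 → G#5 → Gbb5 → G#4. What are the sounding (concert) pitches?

Db4 Ab4 A4 Eb4 F#4 Fbb4 F#3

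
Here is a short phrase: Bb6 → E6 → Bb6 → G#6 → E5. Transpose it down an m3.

A minor third down from Bb6 gives G6.
E6 down a minor third is C#6.
Bb6: a third down reaches G, and 3 semitones makes it G6.
G#6 down a minor third is E#6.
A minor third down from E5 gives C#5.

G6 C#6 G6 E#6 C#5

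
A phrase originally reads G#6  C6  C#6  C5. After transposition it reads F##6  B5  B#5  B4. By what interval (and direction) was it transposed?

down a minor second

Take the first pair: G#6 → F##6. G to F spans 2 letter names, so the interval is some kind of second.
F##6 to G#6 is 1 semitone, which makes it a minor second; the second version is lower, so the direction is down.
Checking another pair — C5 → B4 — gives the same interval.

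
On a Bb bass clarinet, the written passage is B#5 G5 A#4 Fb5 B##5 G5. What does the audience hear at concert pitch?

A#4 F4 G#3 Ebb4 A##4 F4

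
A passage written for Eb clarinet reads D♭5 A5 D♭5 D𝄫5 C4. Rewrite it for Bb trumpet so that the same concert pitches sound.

First find concert pitch: the Eb clarinet sounds a minor third above written, so D♭5 A5 D♭5 D𝄫5 C4 sounds Fb5 C6 Fb5 Fbb5 Eb4.
Then write for Bb trumpet: it sounds a major second below written, so the part must be a major second above concert.
Fb5 → Gb5
C6 → D6
Fb5 → Gb5
Fbb5 → Gbb5
Eb4 → F4

Gb5 D6 Gb5 Gbb5 F4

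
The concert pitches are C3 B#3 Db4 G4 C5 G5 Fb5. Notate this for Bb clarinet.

D3 C##4 Eb4 A4 D5 A5 Gb5

The Bb clarinet sounds a major second below written, so the written part must be a major second above concert — transpose each note up.
C3 → D3
B#3 → C##4
Db4 → Eb4
G4 → A4
C5 → D5
G5 → A5
Fb5 → Gb5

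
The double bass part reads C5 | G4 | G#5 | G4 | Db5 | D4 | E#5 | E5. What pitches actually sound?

C4 G3 G#4 G3 Db4 D3 E#4 E4

The double bass sounds a perfect octave below written, so transpose each written note down a perfect octave.
C5 → C4
G4 → G3
G#5 → G#4
G4 → G3
Db5 → Db4
D4 → D3
E#5 → E#4
E5 → E4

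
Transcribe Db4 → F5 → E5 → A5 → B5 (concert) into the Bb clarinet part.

Written C4 sounds as Bb3 on the Bb clarinet, so concert pitches are written a major second up.
Db4 to Eb4
F5 to G5
E5 to F#5
A5 to B5
B5 to C#6

Eb4 G5 F#5 B5 C#6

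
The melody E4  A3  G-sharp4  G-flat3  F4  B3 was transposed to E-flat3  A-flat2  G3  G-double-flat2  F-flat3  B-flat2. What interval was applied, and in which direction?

Take the first pair: E4 → Eb3. E to E spans 8 letter names, so the interval is some kind of octave.
Eb3 to E4 is 13 semitones, which makes it an augmented octave; the second version is lower, so the direction is down.
Checking another pair — B3 → Bb2 — gives the same interval.

down an augmented octave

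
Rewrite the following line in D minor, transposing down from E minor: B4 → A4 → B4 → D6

A4 G4 A4 C6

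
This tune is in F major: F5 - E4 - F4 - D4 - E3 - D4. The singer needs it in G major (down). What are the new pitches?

G4 F#3 G3 E3 F#2 E3

F major to G major down is a minor seventh, so every note moves down by that interval.
F5 to G4
E4 to F#3
F4 to G3
D4 to E3
E3 to F#2
D4 to E3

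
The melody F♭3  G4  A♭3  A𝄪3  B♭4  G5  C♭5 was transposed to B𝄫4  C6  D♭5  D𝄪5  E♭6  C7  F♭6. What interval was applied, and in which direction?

up a perfect eleventh

From Fb3 to Bbb4 is 11 letter names — an eleventh of some quality.
Fb3 to Bbb4 is 17 semitones, which makes it a perfect eleventh; the second version is higher, so the direction is up.
Checking another pair — Cb5 → Fb6 — gives the same interval.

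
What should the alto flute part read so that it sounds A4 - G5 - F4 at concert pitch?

D5 C6 Bb4

The alto flute sounds a perfect fourth below written, so the written part must be a perfect fourth above concert — transpose each note up.
A4 → D5
G5 → C6
F4 → Bb4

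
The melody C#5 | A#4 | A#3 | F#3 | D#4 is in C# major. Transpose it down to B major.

C# major to B major down is a major second, so every note moves down by that interval.
C#5 → B4
A#4 → G#4
A#3 → G#3
F#3 → E3
D#4 → C#4

B4 G#4 G#3 E3 C#4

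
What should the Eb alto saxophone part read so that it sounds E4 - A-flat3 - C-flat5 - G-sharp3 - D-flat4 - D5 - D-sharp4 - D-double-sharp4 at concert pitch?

C#5 F4 Ab5 E#4 Bb4 B5 B#4 B##4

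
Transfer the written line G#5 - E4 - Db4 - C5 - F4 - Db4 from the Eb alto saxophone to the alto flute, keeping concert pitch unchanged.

E5 C4 Bbb3 Ab4 Db4 Bbb3

First find concert pitch: the Eb alto saxophone sounds a major sixth below written, so G#5 E4 Db4 C5 F4 Db4 sounds B4 G3 Fb3 Eb4 Ab3 Fb3.
Then write for alto flute: it sounds a perfect fourth below written, so the part must be a perfect fourth above concert.
B4 → E5
G3 → C4
Fb3 → Bbb3
Eb4 → Ab4
Ab3 → Db4
Fb3 → Bbb3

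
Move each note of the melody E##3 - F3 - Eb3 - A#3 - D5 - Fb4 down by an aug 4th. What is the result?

B#2 Cb3 Bbb2 E3 Ab4 Cbb4

E##3 down an augmented fourth is B#2.
An augmented fourth down from F3 gives Cb3.
Eb3 down an augmented fourth is Bbb2.
A#3: a fourth down reaches E, and 6 semitones makes it E3.
D5 down an augmented fourth is Ab4.
Fb4 down an augmented fourth is Cbb4.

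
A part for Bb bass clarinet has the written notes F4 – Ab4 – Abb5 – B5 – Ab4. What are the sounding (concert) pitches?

Written C4 on the Bb bass clarinet sounds as Bb2, a major ninth lower; apply that shift to every note.
F4 -> Eb3
Ab4 -> Gb3
Abb5 -> Gbb4
B5 -> A4
Ab4 -> Gb3

Eb3 Gb3 Gbb4 A4 Gb3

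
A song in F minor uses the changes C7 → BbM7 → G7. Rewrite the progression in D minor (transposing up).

A7 GM7 E7

F minor up to D minor is a major sixth; each chord root moves by that interval while the quality stays the same.
C7: root C up a major sixth → A, giving A7.
BbM7: root Bb up a major sixth → G, giving GM7.
G7: root G up a major sixth → E, giving E7.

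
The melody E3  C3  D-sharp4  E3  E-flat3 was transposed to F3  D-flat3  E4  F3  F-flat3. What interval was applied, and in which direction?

up a minor second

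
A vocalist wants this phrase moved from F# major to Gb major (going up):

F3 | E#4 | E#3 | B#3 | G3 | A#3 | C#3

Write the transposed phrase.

Gbb3 F4 F3 C4 Abb3 Bb3 Db3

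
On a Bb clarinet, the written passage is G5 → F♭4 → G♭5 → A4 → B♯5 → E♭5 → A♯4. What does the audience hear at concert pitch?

The Bb clarinet sounds a major second below written, so transpose each written note down a major second.
G5 gives F5
Fb4 gives Ebb4
Gb5 gives Fb5
A4 gives G4
B#5 gives A#5
Eb5 gives Db5
A#4 gives G#4

F5 Ebb4 Fb5 G4 A#5 Db5 G#4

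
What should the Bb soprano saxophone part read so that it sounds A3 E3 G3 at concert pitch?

Written C4 sounds as Bb3 on the Bb soprano saxophone, so concert pitches are written a major second up.
A3 → B3
E3 → F#3
G3 → A3

B3 F#3 A3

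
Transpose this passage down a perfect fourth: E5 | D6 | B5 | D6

B4 A5 F#5 A5

E5: a fourth down reaches B, and 5 semitones makes it B4.
A perfect fourth down from D6 gives A5.
A perfect fourth down from B5 gives F#5.
D6 down a perfect fourth is A5.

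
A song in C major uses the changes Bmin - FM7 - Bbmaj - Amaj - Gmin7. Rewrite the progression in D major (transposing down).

C#min GM7 Cmaj Bmaj Amin7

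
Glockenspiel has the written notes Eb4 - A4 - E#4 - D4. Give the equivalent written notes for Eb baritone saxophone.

C8 F#8 C##8 B7

First find concert pitch: the glockenspiel sounds a perfect fifteenth above written, so Eb4 A4 E#4 D4 sounds Eb6 A6 E#6 D6.
Then write for Eb baritone saxophone: it sounds a major thirteenth below written, so the part must be a major thirteenth above concert.
Eb6 → C8
A6 → F#8
E#6 → C##8
D6 → B7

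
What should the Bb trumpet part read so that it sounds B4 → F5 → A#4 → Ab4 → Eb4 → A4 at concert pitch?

C#5 G5 B#4 Bb4 F4 B4

The Bb trumpet sounds a major second below written, so the written part must be a major second above concert — transpose each note up.
B4 to C#5
F5 to G5
A#4 to B#4
Ab4 to Bb4
Eb4 to F4
A4 to B4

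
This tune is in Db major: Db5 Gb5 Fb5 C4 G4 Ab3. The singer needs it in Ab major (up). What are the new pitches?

From Db up to Ab is a perfect fifth; apply that to each pitch.
Db5 → Ab5
Gb5 → Db6
Fb5 → Cb6
C4 → G4
G4 → D5
Ab3 → Eb4

Ab5 Db6 Cb6 G4 D5 Eb4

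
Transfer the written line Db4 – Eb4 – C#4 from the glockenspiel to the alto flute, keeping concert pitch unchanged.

Gb6 Ab6 F#6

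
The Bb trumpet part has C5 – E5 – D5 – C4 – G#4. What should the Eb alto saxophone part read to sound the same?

First find concert pitch: the Bb trumpet sounds a major second below written, so C5 E5 D5 C4 G#4 sounds Bb4 D5 C5 Bb3 F#4.
Then write for Eb alto saxophone: it sounds a major sixth below written, so the part must be a major sixth above concert.
Bb4 → G5
D5 → B5
C5 → A5
Bb3 → G4
F#4 → D#5

G5 B5 A5 G4 D#5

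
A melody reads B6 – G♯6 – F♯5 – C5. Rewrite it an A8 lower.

Bb5 G5 F4 Cb4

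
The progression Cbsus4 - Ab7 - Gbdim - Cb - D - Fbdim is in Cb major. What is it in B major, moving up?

Bsus4 G#7 F#dim B C## Edim

Cb major up to B major is an augmented seventh; each chord root moves by that interval while the quality stays the same.
Cbsus4: root Cb up an augmented seventh → B, giving Bsus4.
Ab7: root Ab up an augmented seventh → G#, giving G#7.
Gbdim: root Gb up an augmented seventh → F#, giving F#dim.
Cb: root Cb up an augmented seventh → B, giving B.
D: root D up an augmented seventh → C##, giving C##.
Fbdim: root Fb up an augmented seventh → E, giving Edim.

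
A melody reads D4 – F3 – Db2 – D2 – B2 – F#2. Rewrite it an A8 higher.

D4: an octave up reaches D, and 13 semitones makes it D#5.
F3: an octave up reaches F, and 13 semitones makes it F#4.
Db2: an octave up reaches D, and 13 semitones makes it D3.
D2: an octave up reaches D, and 13 semitones makes it D#3.
B2: an octave up reaches B, and 13 semitones makes it B#3.
An augmented octave up from F#2 gives F##3.

D#5 F#4 D3 D#3 B#3 F##3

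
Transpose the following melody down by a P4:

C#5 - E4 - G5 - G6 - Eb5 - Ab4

G#4 B3 D5 D6 Bb4 Eb4

C#5: a fourth down reaches G, and 5 semitones makes it G#4.
E4 down a perfect fourth is B3.
A perfect fourth down from G5 gives D5.
G6: a fourth down reaches D, and 5 semitones makes it D6.
A perfect fourth down from Eb5 gives Bb4.
A perfect fourth down from Ab4 gives Eb4.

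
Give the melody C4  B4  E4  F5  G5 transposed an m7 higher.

C4 -> Bb4
B4 -> A5
E4 -> D5
F5 -> Eb6
G5 -> F6

Bb4 A5 D5 Eb6 F6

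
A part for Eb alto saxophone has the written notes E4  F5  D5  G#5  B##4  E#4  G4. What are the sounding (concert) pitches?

G3 Ab4 F4 B4 D##4 G#3 Bb3

The Eb alto saxophone sounds a major sixth below written, so transpose each written note down a major sixth.
E4 becomes G3
F5 becomes Ab4
D5 becomes F4
G#5 becomes B4
B##4 becomes D##4
E#4 becomes G#3
G4 becomes Bb3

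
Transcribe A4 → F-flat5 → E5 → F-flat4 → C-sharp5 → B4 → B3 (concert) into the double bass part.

Written C4 sounds as C3 on the double bass, so concert pitches are written a perfect octave up.
A4 becomes A5
Fb5 becomes Fb6
E5 becomes E6
Fb4 becomes Fb5
C#5 becomes C#6
B4 becomes B5
B3 becomes B4

A5 Fb6 E6 Fb5 C#6 B5 B4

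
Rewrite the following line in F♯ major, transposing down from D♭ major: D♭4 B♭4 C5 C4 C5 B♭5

F#3 D#4 E#4 E#3 E#4 D#5

From D♭ down to F♯ is a diminished sixth; apply that to each pitch.
Db4 -> F#3
Bb4 -> D#4
C5 -> E#4
C4 -> E#3
C5 -> E#4
Bb5 -> D#5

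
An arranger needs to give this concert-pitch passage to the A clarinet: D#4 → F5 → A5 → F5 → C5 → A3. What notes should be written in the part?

F#4 Ab5 C6 Ab5 Eb5 C4

Written C4 sounds as A3 on the A clarinet, so concert pitches are written a minor third up.
D#4 gives F#4
F5 gives Ab5
A5 gives C6
F5 gives Ab5
C5 gives Eb5
A3 gives C4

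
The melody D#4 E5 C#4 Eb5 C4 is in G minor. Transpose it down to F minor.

C#4 D5 B3 Db5 Bb3

G minor to F minor down is a major second, so every note moves down by that interval.
D#4 gives C#4
E5 gives D5
C#4 gives B3
Eb5 gives Db5
C4 gives Bb3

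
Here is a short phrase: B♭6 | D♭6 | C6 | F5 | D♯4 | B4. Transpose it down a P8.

Bb5 Db5 C5 F4 D#3 B3

Bb6 becomes Bb5
Db6 becomes Db5
C6 becomes C5
F5 becomes F4
D#4 becomes D#3
B4 becomes B3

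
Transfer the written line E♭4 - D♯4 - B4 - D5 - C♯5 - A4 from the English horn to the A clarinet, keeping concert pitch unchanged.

Cb4 B3 G4 Bb4 A4 F4

First find concert pitch: the English horn sounds a perfect fifth below written, so E♭4 D♯4 B4 D5 C♯5 A4 sounds Ab3 G#3 E4 G4 F#4 D4.
Then write for A clarinet: it sounds a minor third below written, so the part must be a minor third above concert.
Ab3 → Cb4
G#3 → B3
E4 → G4
G4 → Bb4
F#4 → A4
D4 → F4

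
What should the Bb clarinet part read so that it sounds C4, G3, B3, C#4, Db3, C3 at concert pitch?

D4 A3 C#4 D#4 Eb3 D3

Written C4 sounds as Bb3 on the Bb clarinet, so concert pitches are written a major second up.
C4 to D4
G3 to A3
B3 to C#4
C#4 to D#4
Db3 to Eb3
C3 to D3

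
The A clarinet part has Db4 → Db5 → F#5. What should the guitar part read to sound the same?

Bb4 Bb5 D#6

First find concert pitch: the A clarinet sounds a minor third below written, so Db4 Db5 F#5 sounds Bb3 Bb4 D#5.
Then write for guitar: it sounds a perfect octave below written, so the part must be a perfect octave above concert.
Bb3 → Bb4
Bb4 → Bb5
D#5 → D#6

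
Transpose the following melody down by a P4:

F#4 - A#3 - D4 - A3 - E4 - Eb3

F#4 gives C#4
A#3 gives E#3
D4 gives A3
A3 gives E3
E4 gives B3
Eb3 gives Bb2

C#4 E#3 A3 E3 B3 Bb2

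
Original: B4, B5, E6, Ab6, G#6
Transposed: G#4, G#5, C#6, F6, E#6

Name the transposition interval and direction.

down a minor third

Take the first pair: B4 → G#4. B to G spans 3 letter names, so the interval is some kind of third.
G#4 to B4 is 3 semitones, which makes it a minor third; the second version is lower, so the direction is down.
Checking another pair — G#6 → E#6 — gives the same interval.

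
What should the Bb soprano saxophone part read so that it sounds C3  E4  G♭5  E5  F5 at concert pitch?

Written C4 sounds as Bb3 on the Bb soprano saxophone, so concert pitches are written a major second up.
C3 → D3
E4 → F#4
Gb5 → Ab5
E5 → F#5
F5 → G5

D3 F#4 Ab5 F#5 G5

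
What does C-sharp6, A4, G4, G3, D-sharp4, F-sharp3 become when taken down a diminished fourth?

G##5 E#4 D#4 D#3 A##3 C##3

A diminished fourth down from C#6 gives G##5.
A diminished fourth down from A4 gives E#4.
G4 down a diminished fourth is D#4.
G3: a fourth down reaches D, and 4 semitones makes it D#3.
A diminished fourth down from D#4 gives A##3.
F#3: a fourth down reaches C, and 4 semitones makes it C##3.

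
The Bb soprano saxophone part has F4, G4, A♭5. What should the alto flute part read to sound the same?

Ab4 Bb4 Cb6

First find concert pitch: the Bb soprano saxophone sounds a major second below written, so F4 G4 A♭5 sounds Eb4 F4 Gb5.
Then write for alto flute: it sounds a perfect fourth below written, so the part must be a perfect fourth above concert.
Eb4 → Ab4
F4 → Bb4
Gb5 → Cb6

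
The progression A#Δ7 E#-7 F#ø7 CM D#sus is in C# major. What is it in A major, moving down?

F#Δ7 C#-7 Dø7 AbM Bsus

C# major down to A major is a major third; each chord root moves by that interval while the quality stays the same.
A#Δ7: root A# down a major third → F#, giving F#Δ7.
E#-7: root E# down a major third → C#, giving C#-7.
F#ø7: root F# down a major third → D, giving Dø7.
CM: root C down a major third → Ab, giving AbM.
D#sus: root D# down a major third → B, giving Bsus.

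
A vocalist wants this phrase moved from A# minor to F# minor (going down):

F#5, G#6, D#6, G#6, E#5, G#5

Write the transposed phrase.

D5 E6 B5 E6 C#5 E5

From A# down to F# is a major third; apply that to each pitch.
F#5 to D5
G#6 to E6
D#6 to B5
G#6 to E6
E#5 to C#5
G#5 to E5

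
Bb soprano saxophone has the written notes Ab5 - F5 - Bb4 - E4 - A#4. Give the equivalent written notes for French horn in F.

Db6 Bb5 Eb5 A4 D#5

First find concert pitch: the Bb soprano saxophone sounds a major second below written, so Ab5 F5 Bb4 E4 A#4 sounds Gb5 Eb5 Ab4 D4 G#4.
Then write for French horn in F: it sounds a perfect fifth below written, so the part must be a perfect fifth above concert.
Gb5 → Db6
Eb5 → Bb5
Ab4 → Eb5
D4 → A4
G#4 → D#5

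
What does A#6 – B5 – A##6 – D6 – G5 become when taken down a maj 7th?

A#6 to B5
B5 to C5
A##6 to B#5
D6 to Eb5
G5 to Ab4

B5 C5 B#5 Eb5 Ab4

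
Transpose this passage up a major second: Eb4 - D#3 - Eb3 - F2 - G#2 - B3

Eb4 up a major second is F4.
A major second up from D#3 gives E#3.
Eb3: a second up reaches F, and 2 semitones makes it F3.
A major second up from F2 gives G2.
A major second up from G#2 gives A#2.
B3: a second up reaches C, and 2 semitones makes it C#4.

F4 E#3 F3 G2 A#2 C#4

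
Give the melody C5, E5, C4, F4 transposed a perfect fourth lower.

C5 to G4
E5 to B4
C4 to G3
F4 to C4

G4 B4 G3 C4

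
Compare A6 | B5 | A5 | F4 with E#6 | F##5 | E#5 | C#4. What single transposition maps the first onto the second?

down a diminished fourth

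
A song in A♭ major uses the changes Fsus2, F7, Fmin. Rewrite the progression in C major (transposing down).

A♭ major down to C major is a minor sixth; each chord root moves by that interval while the quality stays the same.
Fsus2: root F down a minor sixth → A, giving Asus2.
F7: root F down a minor sixth → A, giving A7.
Fmin: root F down a minor sixth → A, giving Amin.

Asus2 A7 Amin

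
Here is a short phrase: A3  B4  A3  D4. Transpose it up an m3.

A3 to C4
B4 to D5
A3 to C4
D4 to F4

C4 D5 C4 F4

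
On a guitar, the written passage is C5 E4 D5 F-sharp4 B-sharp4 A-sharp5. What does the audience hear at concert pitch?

C4 E3 D4 F#3 B#3 A#4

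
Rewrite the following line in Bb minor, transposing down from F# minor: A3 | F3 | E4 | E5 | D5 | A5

Db3 Bbb2 Ab3 Ab4 Gb4 Db5

From F# down to Bb is an augmented fifth; apply that to each pitch.
A3 gives Db3
F3 gives Bbb2
E4 gives Ab3
E5 gives Ab4
D5 gives Gb4
A5 gives Db5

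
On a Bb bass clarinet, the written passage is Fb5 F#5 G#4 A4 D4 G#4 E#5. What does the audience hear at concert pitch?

Ebb4 E4 F#3 G3 C3 F#3 D#4

The Bb bass clarinet sounds a major ninth below written, so transpose each written note down a major ninth.
Fb5 becomes Ebb4
F#5 becomes E4
G#4 becomes F#3
A4 becomes G3
D4 becomes C3
G#4 becomes F#3
E#5 becomes D#4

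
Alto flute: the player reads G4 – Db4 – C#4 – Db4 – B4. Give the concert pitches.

Written C4 on the alto flute sounds as G3, a perfect fourth lower; apply that shift to every note.
G4 becomes D4
Db4 becomes Ab3
C#4 becomes G#3
Db4 becomes Ab3
B4 becomes F#4

D4 Ab3 G#3 Ab3 F#4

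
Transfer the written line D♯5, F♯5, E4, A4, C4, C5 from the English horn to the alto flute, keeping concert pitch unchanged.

C#5 E5 D4 G4 Bb3 Bb4

First find concert pitch: the English horn sounds a perfect fifth below written, so D♯5 F♯5 E4 A4 C4 C5 sounds G#4 B4 A3 D4 F3 F4.
Then write for alto flute: it sounds a perfect fourth below written, so the part must be a perfect fourth above concert.
G#4 → C#5
B4 → E5
A3 → D4
D4 → G4
F3 → Bb3
F4 → Bb4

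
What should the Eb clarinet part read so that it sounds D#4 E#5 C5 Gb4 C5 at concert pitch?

Written C4 sounds as Eb4 on the Eb clarinet, so concert pitches are written a minor third down.
D#4 gives B#3
E#5 gives C##5
C5 gives A4
Gb4 gives Eb4
C5 gives A4

B#3 C##5 A4 Eb4 A4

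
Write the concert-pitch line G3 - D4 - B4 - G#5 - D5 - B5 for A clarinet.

Bb3 F4 D5 B5 F5 D6

Written C4 sounds as A3 on the A clarinet, so concert pitches are written a minor third up.
G3 -> Bb3
D4 -> F4
B4 -> D5
G#5 -> B5
D5 -> F5
B5 -> D6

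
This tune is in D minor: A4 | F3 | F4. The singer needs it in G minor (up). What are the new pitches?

D minor to G minor up is a perfect fourth, so every note moves up by that interval.
A4 becomes D5
F3 becomes Bb3
F4 becomes Bb4

D5 Bb3 Bb4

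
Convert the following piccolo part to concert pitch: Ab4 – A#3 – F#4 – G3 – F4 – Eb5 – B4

Ab5 A#4 F#5 G4 F5 Eb6 B5

The piccolo sounds a perfect octave above written, so transpose each written note up a perfect octave.
Ab4 gives Ab5
A#3 gives A#4
F#4 gives F#5
G3 gives G4
F4 gives F5
Eb5 gives Eb6
B4 gives B5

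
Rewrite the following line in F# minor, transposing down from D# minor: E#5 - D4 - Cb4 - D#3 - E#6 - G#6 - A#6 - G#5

G#4 F3 Ebb3 F#2 G#5 B5 C#6 B4

From D# down to F# is a major sixth; apply that to each pitch.
E#5 -> G#4
D4 -> F3
Cb4 -> Ebb3
D#3 -> F#2
E#6 -> G#5
G#6 -> B5
A#6 -> C#6
G#5 -> B4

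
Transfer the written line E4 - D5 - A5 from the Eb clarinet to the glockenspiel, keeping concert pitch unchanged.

First find concert pitch: the Eb clarinet sounds a minor third above written, so E4 D5 A5 sounds G4 F5 C6.
Then write for glockenspiel: it sounds a perfect fifteenth above written, so the part must be a perfect fifteenth below concert.
G4 → G2
F5 → F3
C6 → C4

G2 F3 C4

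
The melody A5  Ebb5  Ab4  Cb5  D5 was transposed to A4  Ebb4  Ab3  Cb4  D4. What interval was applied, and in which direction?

From A5 to A4 is 8 letter names — an octave of some quality.
A4 to A5 is 12 semitones, which makes it a perfect octave; the second version is lower, so the direction is down.
Checking another pair — D5 → D4 — gives the same interval.

down a perfect octave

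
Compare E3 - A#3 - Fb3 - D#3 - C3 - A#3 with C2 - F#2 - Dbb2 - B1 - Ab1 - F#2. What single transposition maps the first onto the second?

From E3 to C2 is 10 letter names — a tenth of some quality.
C2 to E3 is 16 semitones, which makes it a major tenth; the second version is lower, so the direction is down.
Checking another pair — A#3 → F#2 — gives the same interval.

down a major tenth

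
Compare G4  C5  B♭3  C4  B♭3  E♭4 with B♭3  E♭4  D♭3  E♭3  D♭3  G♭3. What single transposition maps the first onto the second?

down a major sixth

From G4 to Bb3 is 6 letter names — a sixth of some quality.
Bb3 to G4 is 9 semitones, which makes it a major sixth; the second version is lower, so the direction is down.
Checking another pair — Eb4 → Gb3 — gives the same interval.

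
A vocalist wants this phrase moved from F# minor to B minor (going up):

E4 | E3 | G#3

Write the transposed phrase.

F# minor to B minor up is a perfect fourth, so every note moves up by that interval.
E4 gives A4
E3 gives A3
G#3 gives C#4

A4 A3 C#4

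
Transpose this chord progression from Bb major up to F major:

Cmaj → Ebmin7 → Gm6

Gmaj Bbmin7 Dm6

Bb major up to F major is a perfect fifth; each chord root moves by that interval while the quality stays the same.
Cmaj: root C up a perfect fifth → G, giving Gmaj.
Ebmin7: root Eb up a perfect fifth → Bb, giving Bbmin7.
Gm6: root G up a perfect fifth → D, giving Dm6.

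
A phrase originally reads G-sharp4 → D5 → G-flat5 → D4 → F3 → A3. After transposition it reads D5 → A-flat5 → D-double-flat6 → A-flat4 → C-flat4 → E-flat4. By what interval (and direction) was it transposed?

up a diminished fifth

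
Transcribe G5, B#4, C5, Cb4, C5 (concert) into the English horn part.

The English horn sounds a perfect fifth below written, so the written part must be a perfect fifth above concert — transpose each note up.
G5 becomes D6
B#4 becomes F##5
C5 becomes G5
Cb4 becomes Gb4
C5 becomes G5

D6 F##5 G5 Gb4 G5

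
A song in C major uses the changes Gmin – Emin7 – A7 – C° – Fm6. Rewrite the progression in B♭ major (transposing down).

C major down to B♭ major is a major second; each chord root moves by that interval while the quality stays the same.
Gmin: root G down a major second → F, giving Fmin.
Emin7: root E down a major second → D, giving Dmin7.
A7: root A down a major second → G, giving G7.
C°: root C down a major second → Bb, giving Bb°.
Fm6: root F down a major second → Eb, giving Ebm6.

Fmin Dmin7 G7 Bb° Ebm6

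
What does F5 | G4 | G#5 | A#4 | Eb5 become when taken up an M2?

G5 A4 A#5 B#4 F5

F5 gives G5
G4 gives A4
G#5 gives A#5
A#4 gives B#4
Eb5 gives F5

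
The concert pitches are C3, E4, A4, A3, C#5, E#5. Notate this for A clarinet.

The A clarinet sounds a minor third below written, so the written part must be a minor third above concert — transpose each note up.
C3 becomes Eb3
E4 becomes G4
A4 becomes C5
A3 becomes C4
C#5 becomes E5
E#5 becomes G#5

Eb3 G4 C5 C4 E5 G#5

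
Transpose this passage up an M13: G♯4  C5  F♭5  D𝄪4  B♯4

G#4: a thirteenth up reaches E, and 21 semitones makes it E#6.
A major thirteenth up from C5 gives A6.
Fb5 up a major thirteenth is Db7.
D##4 up a major thirteenth is B##5.
A major thirteenth up from B#4 gives G##6.

E#6 A6 Db7 B##5 G##6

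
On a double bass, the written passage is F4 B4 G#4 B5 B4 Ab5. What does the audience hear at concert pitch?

Written C4 on the double bass sounds as C3, a perfect octave lower; apply that shift to every note.
F4 gives F3
B4 gives B3
G#4 gives G#3
B5 gives B4
B4 gives B3
Ab5 gives Ab4

F3 B3 G#3 B4 B3 Ab4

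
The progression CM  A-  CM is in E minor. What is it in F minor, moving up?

DbM Bb- DbM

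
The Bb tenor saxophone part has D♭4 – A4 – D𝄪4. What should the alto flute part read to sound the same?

Fb3 C4 F##3

First find concert pitch: the Bb tenor saxophone sounds a major ninth below written, so D♭4 A4 D𝄪4 sounds Cb3 G3 C##3.
Then write for alto flute: it sounds a perfect fourth below written, so the part must be a perfect fourth above concert.
Cb3 → Fb3
G3 → C4
C##3 → F##3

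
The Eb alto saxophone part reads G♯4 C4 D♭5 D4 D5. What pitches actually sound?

B3 Eb3 Fb4 F3 F4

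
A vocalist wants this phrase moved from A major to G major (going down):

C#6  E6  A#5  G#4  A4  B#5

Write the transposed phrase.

A major to G major down is a major second, so every note moves down by that interval.
C#6 to B5
E6 to D6
A#5 to G#5
G#4 to F#4
A4 to G4
B#5 to A#5

B5 D6 G#5 F#4 G4 A#5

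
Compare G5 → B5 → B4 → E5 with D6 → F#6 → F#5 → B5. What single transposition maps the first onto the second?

From G5 to D6 is 5 letter names — a fifth of some quality.
G5 to D6 is 7 semitones, which makes it a perfect fifth; the second version is higher, so the direction is up.
Checking another pair — E5 → B5 — gives the same interval.

up a perfect fifth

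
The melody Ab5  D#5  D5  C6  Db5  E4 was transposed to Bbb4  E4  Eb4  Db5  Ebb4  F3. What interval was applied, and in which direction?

From Ab5 to Bbb4 is 7 letter names — a seventh of some quality.
Bbb4 to Ab5 is 11 semitones, which makes it a major seventh; the second version is lower, so the direction is down.
Checking another pair — E4 → F3 — gives the same interval.

down a major seventh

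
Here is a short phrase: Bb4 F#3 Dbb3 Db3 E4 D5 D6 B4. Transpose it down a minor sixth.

D4 A#2 Fb2 F2 G#3 F#4 F#5 D#4

A minor sixth down from Bb4 gives D4.
F#3 down a minor sixth is A#2.
A minor sixth down from Dbb3 gives Fb2.
Db3 down a minor sixth is F2.
E4 down a minor sixth is G#3.
D5: a sixth down reaches F, and 8 semitones makes it F#4.
D6: a sixth down reaches F, and 8 semitones makes it F#5.
B4 down a minor sixth is D#4.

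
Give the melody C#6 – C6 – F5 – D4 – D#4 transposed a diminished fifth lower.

C#6 becomes F##5
C6 becomes F#5
F5 becomes B4
D4 becomes G#3
D#4 becomes G##3

F##5 F#5 B4 G#3 G##3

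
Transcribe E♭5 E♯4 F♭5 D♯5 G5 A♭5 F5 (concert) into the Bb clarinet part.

F5 F##4 Gb5 E#5 A5 Bb5 G5

Written C4 sounds as Bb3 on the Bb clarinet, so concert pitches are written a major second up.
Eb5 -> F5
E#4 -> F##4
Fb5 -> Gb5
D#5 -> E#5
G5 -> A5
Ab5 -> Bb5
F5 -> G5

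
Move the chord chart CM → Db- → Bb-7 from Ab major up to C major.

EM F- D-7

Ab major up to C major is a major third; each chord root moves by that interval while the quality stays the same.
CM: root C up a major third → E, giving EM.
Db-: root Db up a major third → F, giving F-.
Bb-7: root Bb up a major third → D, giving D-7.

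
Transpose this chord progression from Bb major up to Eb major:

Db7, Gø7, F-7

Bb major up to Eb major is a perfect fourth; each chord root moves by that interval while the quality stays the same.
Db7: root Db up a perfect fourth → Gb, giving Gb7.
Gø7: root G up a perfect fourth → C, giving Cø7.
F-7: root F up a perfect fourth → Bb, giving Bb-7.

Gb7 Cø7 Bb-7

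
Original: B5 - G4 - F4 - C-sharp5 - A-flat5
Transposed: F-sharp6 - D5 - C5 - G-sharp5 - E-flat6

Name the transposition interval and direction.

up a perfect fifth

From B5 to F#6 is 5 letter names — a fifth of some quality.
B5 to F#6 is 7 semitones, which makes it a perfect fifth; the second version is higher, so the direction is up.
Checking another pair — Ab5 → Eb6 — gives the same interval.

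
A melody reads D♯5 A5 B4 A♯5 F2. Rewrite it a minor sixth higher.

B5 F6 G5 F#6 Db3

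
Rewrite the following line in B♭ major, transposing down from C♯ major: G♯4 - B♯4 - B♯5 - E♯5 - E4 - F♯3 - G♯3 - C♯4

F4 A4 A5 D5 Db4 Eb3 F3 Bb3

From C♯ down to B♭ is an augmented second; apply that to each pitch.
G#4 to F4
B#4 to A4
B#5 to A5
E#5 to D5
E4 to Db4
F#3 to Eb3
G#3 to F3
C#4 to Bb3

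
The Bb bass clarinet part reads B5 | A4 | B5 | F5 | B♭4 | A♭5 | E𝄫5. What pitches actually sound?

A4 G3 A4 Eb4 Ab3 Gb4 Dbb4

The Bb bass clarinet sounds a major ninth below written, so transpose each written note down a major ninth.
B5 becomes A4
A4 becomes G3
B5 becomes A4
F5 becomes Eb4
Bb4 becomes Ab3
Ab5 becomes Gb4
Ebb5 becomes Dbb4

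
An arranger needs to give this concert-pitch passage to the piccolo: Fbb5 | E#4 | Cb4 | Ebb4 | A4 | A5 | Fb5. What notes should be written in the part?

Fbb4 E#3 Cb3 Ebb3 A3 A4 Fb4

The piccolo sounds a perfect octave above written, so the written part must be a perfect octave below concert — transpose each note down.
Fbb5 becomes Fbb4
E#4 becomes E#3
Cb4 becomes Cb3
Ebb4 becomes Ebb3
A4 becomes A3
A5 becomes A4
Fb5 becomes Fb4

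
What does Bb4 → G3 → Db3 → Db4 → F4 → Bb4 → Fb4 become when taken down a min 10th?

G3 E2 Bb1 Bb2 D3 G3 Db3

Bb4 becomes G3
G3 becomes E2
Db3 becomes Bb1
Db4 becomes Bb2
F4 becomes D3
Bb4 becomes G3
Fb4 becomes Db3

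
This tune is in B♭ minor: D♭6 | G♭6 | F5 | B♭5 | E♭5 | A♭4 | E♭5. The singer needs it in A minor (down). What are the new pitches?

C6 F6 E5 A5 D5 G4 D5

From B♭ down to A is a minor second; apply that to each pitch.
Db6 becomes C6
Gb6 becomes F6
F5 becomes E5
Bb5 becomes A5
Eb5 becomes D5
Ab4 becomes G4
Eb5 becomes D5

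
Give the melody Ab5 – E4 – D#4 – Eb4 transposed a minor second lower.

G5 D#4 C##4 D4

Ab5 becomes G5
E4 becomes D#4
D#4 becomes C##4
Eb4 becomes D4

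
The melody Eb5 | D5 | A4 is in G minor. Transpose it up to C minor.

Ab5 G5 D5

G minor to C minor up is a perfect fourth, so every note moves up by that interval.
Eb5 gives Ab5
D5 gives G5
A4 gives D5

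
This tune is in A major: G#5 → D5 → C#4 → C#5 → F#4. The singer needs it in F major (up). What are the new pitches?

From A up to F is a minor sixth; apply that to each pitch.
G#5 to E6
D5 to Bb5
C#4 to A4
C#5 to A5
F#4 to D5

E6 Bb5 A4 A5 D5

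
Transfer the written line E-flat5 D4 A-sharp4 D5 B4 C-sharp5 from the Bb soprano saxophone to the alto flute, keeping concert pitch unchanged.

Gb5 F4 C#5 F5 D5 E5

First find concert pitch: the Bb soprano saxophone sounds a major second below written, so E-flat5 D4 A-sharp4 D5 B4 C-sharp5 sounds Db5 C4 G#4 C5 A4 B4.
Then write for alto flute: it sounds a perfect fourth below written, so the part must be a perfect fourth above concert.
Db5 → Gb5
C4 → F4
G#4 → C#5
C5 → F5
A4 → D5
B4 → E5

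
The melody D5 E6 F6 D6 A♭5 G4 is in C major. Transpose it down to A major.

B4 C#6 D6 B5 F5 E4

C major to A major down is a minor third, so every note moves down by that interval.
D5 gives B4
E6 gives C#6
F6 gives D6
D6 gives B5
Ab5 gives F5
G4 gives E4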